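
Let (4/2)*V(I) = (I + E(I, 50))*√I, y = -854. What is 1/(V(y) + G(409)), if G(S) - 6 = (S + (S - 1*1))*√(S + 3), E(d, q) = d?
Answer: 1/(2*(3 + 817*√103 - 427*I*√854)) ≈ 1.8473e-5 + 2.779e-5*I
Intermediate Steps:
V(I) = I^(3/2) (V(I) = ((I + I)*√I)/2 = ((2*I)*√I)/2 = (2*I^(3/2))/2 = I^(3/2))
G(S) = 6 + √(3 + S)*(-1 + 2*S) (G(S) = 6 + (S + (S - 1*1))*√(S + 3) = 6 + (S + (S - 1))*√(3 + S) = 6 + (S + (-1 + S))*√(3 + S) = 6 + (-1 + 2*S)*√(3 + S) = 6 + √(3 + S)*(-1 + 2*S))
1/(V(y) + G(409)) = 1/((-854)^(3/2) + (6 - √(3 + 409) + 2*409*√(3 + 409))) = 1/(-854*I*√854 + (6 - √412 + 2*409*√412)) = 1/(-854*I*√854 + (6 - 2*√103 + 2*409*(2*√103))) = 1/(-854*I*√854 + (6 - 2*√103 + 1636*√103)) = 1/(-854*I*√854 + (6 + 1634*√103)) = 1/(6 + 1634*√103 - 854*I*√854)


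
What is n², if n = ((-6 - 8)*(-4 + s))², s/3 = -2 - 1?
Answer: 1097199376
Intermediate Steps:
s = -9 (s = 3*(-2 - 1) = 3*(-3) = -9)
n = 33124 (n = ((-6 - 8)*(-4 - 9))² = (-14*(-13))² = 182² = 33124)
n² = 33124² = 1097199376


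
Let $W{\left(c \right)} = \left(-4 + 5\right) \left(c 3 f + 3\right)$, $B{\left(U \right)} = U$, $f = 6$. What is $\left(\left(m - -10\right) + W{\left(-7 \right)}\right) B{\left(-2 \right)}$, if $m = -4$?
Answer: $234$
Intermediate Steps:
$W{\left(c \right)} = 3 + 18 c$ ($W{\left(c \right)} = \left(-4 + 5\right) \left(c 3 \cdot 6 + 3\right) = 1 \left(3 c 6 + 3\right) = 1 \left(18 c + 3\right) = 1 \left(3 + 18 c\right) = 3 + 18 c$)
$\left(\left(m - -10\right) + W{\left(-7 \right)}\right) B{\left(-2 \right)} = \left(\left(-4 - -10\right) + \left(3 + 18 \left(-7\right)\right)\right) \left(-2\right) = \left(\left(-4 + 10\right) + \left(3 - 126\right)\right) \left(-2\right) = \left(6 - 123\right) \left(-2\right) = \left(-117\right) \left(-2\right) = 234$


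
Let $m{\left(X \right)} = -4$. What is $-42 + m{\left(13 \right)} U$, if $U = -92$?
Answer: $326$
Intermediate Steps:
$-42 + m{\left(13 \right)} U = -42 - -368 = -42 + 368 = 326$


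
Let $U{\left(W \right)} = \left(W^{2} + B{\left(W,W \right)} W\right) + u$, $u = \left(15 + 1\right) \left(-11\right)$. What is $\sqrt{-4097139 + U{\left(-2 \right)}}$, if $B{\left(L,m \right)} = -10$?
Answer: $i \sqrt{4097291} \approx 2024.2 i$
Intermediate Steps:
$u = -176$ ($u = 16 \left(-11\right) = -176$)
$U{\left(W \right)} = -176 + W^{2} - 10 W$ ($U{\left(W \right)} = \left(W^{2} - 10 W\right) - 176 = -176 + W^{2} - 10 W$)
$\sqrt{-4097139 + U{\left(-2 \right)}} = \sqrt{-4097139 - \left(156 - 4\right)} = \sqrt{-4097139 + \left(-176 + 4 + 20\right)} = \sqrt{-4097139 - 152} = \sqrt{-4097291} = i \sqrt{4097291}$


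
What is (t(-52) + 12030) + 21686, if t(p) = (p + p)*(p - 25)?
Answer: 41724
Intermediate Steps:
t(p) = 2*p*(-25 + p) (t(p) = (2*p)*(-25 + p) = 2*p*(-25 + p))
(t(-52) + 12030) + 21686 = (2*(-52)*(-25 - 52) + 12030) + 21686 = (2*(-52)*(-77) + 12030) + 21686 = (8008 + 12030) + 21686 = 20038 + 21686 = 41724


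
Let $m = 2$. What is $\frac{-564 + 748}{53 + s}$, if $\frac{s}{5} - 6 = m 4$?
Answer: $\frac{184}{123} \approx 1.4959$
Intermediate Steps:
$s = 70$ ($s = 30 + 5 \cdot 2 \cdot 4 = 30 + 5 \cdot 8 = 30 + 40 = 70$)
$\frac{-564 + 748}{53 + s} = \frac{-564 + 748}{53 + 70} = \frac{184}{123}$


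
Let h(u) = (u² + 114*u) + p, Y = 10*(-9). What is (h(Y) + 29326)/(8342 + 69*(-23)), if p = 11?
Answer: 27177/6755 ≈ 4.0232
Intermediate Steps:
Y = -90
h(u) = 11 + u² + 114*u (h(u) = (u² + 114*u) + 11 = 11 + u² + 114*u)
(h(Y) + 29326)/(8342 + 69*(-23)) = ((11 + (-90)² + 114*(-90)) + 29326)/(8342 + 69*(-23)) = ((11 + 8100 - 10260) + 29326)/(8342 - 1587) = (-2149 + 29326)/6755 = 27177*(1/6755) = 27177/6755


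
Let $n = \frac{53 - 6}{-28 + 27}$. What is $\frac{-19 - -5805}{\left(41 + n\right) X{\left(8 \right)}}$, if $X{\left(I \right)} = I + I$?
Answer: $- \frac{2893}{48} \approx -60.271$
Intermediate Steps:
$X{\left(I \right)} = 2 I$
$n = -47$ ($n = \frac{47}{-1} = 47 \left(-1\right) = -47$)
$\frac{-19 - -5805}{\left(41 + n\right) X{\left(8 \right)}} = \frac{-19 - -5805}{\left(41 - 47\right) 2 \cdot 8} = \frac{-19 + 5805}{\left(-6\right) 16} = \frac{5786}{-96} = 5786 \left(- \frac{1}{96}\right) = - \frac{2893}{48}$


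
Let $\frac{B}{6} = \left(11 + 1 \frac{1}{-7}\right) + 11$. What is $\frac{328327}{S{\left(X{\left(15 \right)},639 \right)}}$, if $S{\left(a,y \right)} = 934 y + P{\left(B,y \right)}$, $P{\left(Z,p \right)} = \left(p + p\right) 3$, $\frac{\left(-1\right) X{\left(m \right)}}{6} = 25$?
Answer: $\frac{328327}{600660} \approx 0.54661$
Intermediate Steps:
$X{\left(m \right)} = -150$ ($X{\left(m \right)} = \left(-6\right) 25 = -150$)
$B = \frac{918}{7}$ ($B = 6 \left(\left(11 + 1 \frac{1}{-7}\right) + 11\right) = 6 \left(\left(11 + 1 \left(- \frac{1}{7}\right)\right) + 11\right) = 6 \left(\left(11 - \frac{1}{7}\right) + 11\right) = 6 \left(\frac{76}{7} + 11\right) = 6 \cdot \frac{153}{7} = \frac{918}{7} \approx 131.14$)
$P{\left(Z,p \right)} = 6 p$ ($P{\left(Z,p \right)} = 2 p 3 = 6 p$)
$S{\left(a,y \right)} = 940 y$ ($S{\left(a,y \right)} = 934 y + 6 y = 940 y$)
$\frac{328327}{S{\left(X{\left(15 \right)},639 \right)}} = \frac{328327}{940 \cdot 639} = \frac{328327}{600660}$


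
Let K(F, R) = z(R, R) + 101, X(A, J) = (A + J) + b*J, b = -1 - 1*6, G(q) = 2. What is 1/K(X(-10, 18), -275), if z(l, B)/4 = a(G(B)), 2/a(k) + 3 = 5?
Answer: 1/105 ≈ 0.0095238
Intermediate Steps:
a(k) = 1 (a(k) = 2/(-3 + 5) = 2/2 = 2*(½) = 1)
b = -7 (b = -1 - 6 = -7)
z(l, B) = 4 (z(l, B) = 4*1 = 4)
X(A, J) = A - 6*J (X(A, J) = (A + J) - 7*J = A - 6*J)
K(F, R) = 105 (K(F, R) = 4 + 101 = 105)
1/K(X(-10, 18), -275) = 1/105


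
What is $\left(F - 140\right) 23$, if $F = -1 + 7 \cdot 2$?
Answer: $-2921$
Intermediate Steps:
$F = 13$ ($F = -1 + 14 = 13$)
$\left(F - 140\right) 23 = \left(13 - 140\right) 23 = \left(-127\right) 23 = -2921$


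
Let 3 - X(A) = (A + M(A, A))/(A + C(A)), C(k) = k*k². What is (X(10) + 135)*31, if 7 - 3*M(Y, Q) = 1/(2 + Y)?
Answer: 155534347/36360 ≈ 4277.6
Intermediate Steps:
C(k) = k³
M(Y, Q) = 7/3 - 1/(3*(2 + Y))
X(A) = 3 - (A + (13 + 7*A)/(3*(2 + A)))/(A + A³)
(X(10) + 135)*31 = ((⅓)*(-13 - 7*10 + 3*10*(2 + 10)*(2 + 3*10²))/(10*(1 + 10²)*(2 + 10)) + 135)*31 = ((⅓)*(⅒)*(-13 - 70 + 3*10*12*(2 + 3*100))/((1 + 100)*12) + 135)*31 = ((⅓)*(⅒)*(1/12)*(-13 - 70 + 3*10*12*(2 + 300))/101 + 135)*31 = ((⅓)*(⅒)*(1/101)*(1/12)*(-13 - 70 + 3*10*12*302) + 135)*31 = ((⅓)*(⅒)*(1/101)*(1/12)*(-13 - 70 + 108720) + 135)*31 = ((⅓)*(⅒)*(1/101)*(1/12)*108637 + 135)*31 = (108637/36360 + 135)*31 = (5017237/36360)*31 = 155534347/36360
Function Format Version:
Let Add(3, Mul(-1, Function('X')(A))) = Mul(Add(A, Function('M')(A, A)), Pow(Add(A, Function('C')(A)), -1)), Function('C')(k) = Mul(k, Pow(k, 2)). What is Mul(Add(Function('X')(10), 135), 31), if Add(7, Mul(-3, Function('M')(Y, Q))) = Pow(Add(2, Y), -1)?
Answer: Rational(155534347, 36360) ≈ 4277.6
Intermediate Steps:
Function('C')(k) = Pow(k, 3)
Function('M')(Y, Q) = Add(Rational(7, 3), Mul(Rational(-1, 3), Pow(Add(2, Y), -1)))
Function('X')(A) = Add(3, Mul(-1, Pow(Add(A, Pow(A, 3)), -1), Add(A, Mul(Rational(1, 3), Pow(Add(2, A), -1), Add(13, Mul(7, A)))))) (Function('X')(A) = Add(3, Mul(-1, Mul(Add(A, Mul(Rational(1, 3), Pow(Add(2, A), -1), Add(13, Mul(7, A)))), Pow(Add(A, Pow(A, 3)), -1)))) = Add(3, Mul(-1, Mul(Pow(Add(A, Pow(A, 3)), -1), Add(A, Mul(Rational(1, 3), Pow(Add(2, A), -1), Add(13, Mul(7, A))))))) = Add(3, Mul(-1, Pow(Add(A, Pow(A, 3)), -1), Add(A, Mul(Rational(1, 3), Pow(Add(2, A), -1), Add(13, Mul(7, A)))))))
Mul(Add(Function('X')(10), 135), 31) = Mul(Add(Mul(Rational(1, 3), Pow(10, -1), Pow(Add(1, Pow(10, 2)), -1), Pow(Add(2, 10), -1), Add(-13, Mul(-7, 10), Mul(3, 10, Add(2, 10), Add(2, Mul(3, Pow(10, 2)))))), 135), 31) = Mul(Add(Mul(Rational(1, 3), Rational(1, 10), Pow(Add(1, 100), -1), Pow(12, -1), Add(-13, -70, Mul(3, 10, 12, Add(2, Mul(3, 100))))), 135), 31) = Mul(Add(Mul(Rational(1, 3), Rational(1, 10), Pow(101, -1), Rational(1, 12), Add(-13, -70, Mul(3, 10, 12, Add(2, 300)))), 135), 31) = Mul(Add(Mul(Rational(1, 3), Rational(1, 10), Rational(1, 101), Rational(1, 12), Add(-13, -70, Mul(3, 10, 12, 302))), 135), 31) = Mul(Add(Mul(Rational(1, 3), Rational(1, 10), Rational(1, 101), Rational(1, 12), Add(-13, -70, 108720)), 135), 31) = Mul(Add(Mul(Rational(1, 3), Rational(1, 10), Rational(1, 101), Rational(1, 12), 108637), 135), 31) = Mul(Add(Rational(108637, 36360), 135), 31) = Mul(Rational(5017237, 36360), 31) = Rational(155534347, 36360)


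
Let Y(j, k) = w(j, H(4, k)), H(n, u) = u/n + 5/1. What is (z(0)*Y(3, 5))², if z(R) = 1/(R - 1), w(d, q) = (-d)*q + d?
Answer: 3969/16 ≈ 248.06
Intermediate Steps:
H(n, u) = 5 + u/n (H(n, u) = u/n + 5*1 = u/n + 5 = 5 + u/n)
w(d, q) = d - d*q (w(d, q) = -d*q + d = d - d*q)
Y(j, k) = j*(-4 - k/4) (Y(j, k) = j*(1 - (5 + k/4)) = j*(1 + (-5 - k/4)) = j*(-4 - k/4))
z(R) = 1/(-1 + R)
(z(0)*Y(3, 5))² = ((-¼*3*(16 + 5))/(-1 + 0))² = ((-¼*3*21)/(-1))² = (-1*(-63/4))² = (63/4)² = 3969/16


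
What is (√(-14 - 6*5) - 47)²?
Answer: 2165 - 188*I*√11 ≈ 2165.0 - 623.53*I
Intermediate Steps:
(√(-14 - 6*5) - 47)² = (√(-14 - 30) - 47)² = (√(-44) - 47)² = (2*I*√11 - 47)² = (-47 + 2*I*√11)²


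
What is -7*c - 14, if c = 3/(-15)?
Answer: -63/5 ≈ -12.600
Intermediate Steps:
c = -⅕ (c = 3*(-1/15) = -⅕ ≈ -0.20000)
-7*c - 14 = -7*(-⅕) - 14 = 7/5 - 14 = -63/5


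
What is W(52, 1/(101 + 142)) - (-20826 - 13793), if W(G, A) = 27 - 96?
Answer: 34550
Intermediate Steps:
W(G, A) = -69
W(52, 1/(101 + 142)) - (-20826 - 13793) = -69 - (-20826 - 13793) = -69 - 1*(-34619) = -69 + 34619 = 34550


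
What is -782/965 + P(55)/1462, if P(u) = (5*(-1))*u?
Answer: -1408659/1410830 ≈ -0.99846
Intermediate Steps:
P(u) = -5*u
-782/965 + P(55)/1462 = -782/965 - 5*55/1462 = -782*1/965 - 275*1/1462 = -782/965 - 275/1462 = -1408659/1410830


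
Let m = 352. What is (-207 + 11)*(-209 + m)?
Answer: -28028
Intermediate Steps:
(-207 + 11)*(-209 + m) = (-207 + 11)*(-209 + 352) = -196*143 = -28028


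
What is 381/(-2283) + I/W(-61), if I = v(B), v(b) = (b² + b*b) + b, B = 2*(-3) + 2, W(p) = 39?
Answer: 16355/29679 ≈ 0.55106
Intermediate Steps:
B = -4 (B = -6 + 2 = -4)
v(b) = b + 2*b² (v(b) = (b² + b²) + b = 2*b² + b = b + 2*b²)
I = 28 (I = -4*(1 + 2*(-4)) = -4*(1 - 8) = -4*(-7) = 28)
381/(-2283) + I/W(-61) = 381/(-2283) + 28/39 = 381*(-1/2283) + 28*(1/39) = -127/761 + 28/39 = 16355/29679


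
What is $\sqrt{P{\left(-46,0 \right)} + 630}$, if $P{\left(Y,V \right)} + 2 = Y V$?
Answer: $2 \sqrt{157} \approx 25.06$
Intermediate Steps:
$P{\left(Y,V \right)} = -2 + V Y$ ($P{\left(Y,V \right)} = -2 + Y V = -2 + V Y$)
$\sqrt{P{\left(-46,0 \right)} + 630} = \sqrt{\left(-2 + 0 \left(-46\right)\right) + 630} = \sqrt{\left(-2 + 0\right) + 630} = \sqrt{-2 + 630} = \sqrt{628} = 2 \sqrt{157}$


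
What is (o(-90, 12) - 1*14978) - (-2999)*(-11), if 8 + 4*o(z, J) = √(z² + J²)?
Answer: -47969 + 3*√229/2 ≈ -47946.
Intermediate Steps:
o(z, J) = -2 + √(J² + z²)/4 (o(z, J) = -2 + √(z² + J²)/4 = -2 + √(J² + z²)/4)
(o(-90, 12) - 1*14978) - (-2999)*(-11) = ((-2 + √(12² + (-90)²)/4) - 1*14978) - (-2999)*(-11) = ((-2 + √(144 + 8100)/4) - 14978) - 1*32989 = ((-2 + √8244/4) - 14978) - 32989 = ((-2 + (6*√229)/4) - 14978) - 32989 = ((-2 + 3*√229/2) - 14978) - 32989 = (-14980 + 3*√229/2) - 32989 = -47969 + 3*√229/2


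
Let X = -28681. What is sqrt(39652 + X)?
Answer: 3*sqrt(1219) ≈ 104.74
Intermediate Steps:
sqrt(39652 + X) = sqrt(39652 - 28681) = sqrt(10971) = 3*sqrt(1219)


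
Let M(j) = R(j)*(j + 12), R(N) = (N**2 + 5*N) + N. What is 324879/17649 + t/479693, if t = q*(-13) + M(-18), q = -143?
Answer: 51950706178/2822033919 ≈ 18.409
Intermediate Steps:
R(N) = N**2 + 6*N
M(j) = j*(6 + j)*(12 + j) (M(j) = (j*(6 + j))*(j + 12) = (j*(6 + j))*(12 + j) = j*(6 + j)*(12 + j))
t = 563 (t = -143*(-13) - 18*(6 - 18)*(12 - 18) = 1859 - 18*(-12)*(-6) = 1859 - 1296 = 563)
324879/17649 + t/479693 = 324879/17649 + 563/479693 = 324879*(1/17649) + 563*(1/479693) = 108293/5883 + 563/479693 = 51950706178/2822033919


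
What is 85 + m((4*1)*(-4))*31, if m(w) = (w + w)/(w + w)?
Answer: 116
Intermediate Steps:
m(w) = 1 (m(w) = (2*w)/((2*w)) = (2*w)*(1/(2*w)) = 1)
85 + m((4*1)*(-4))*31 = 85 + 1*31 = 85 + 31 = 116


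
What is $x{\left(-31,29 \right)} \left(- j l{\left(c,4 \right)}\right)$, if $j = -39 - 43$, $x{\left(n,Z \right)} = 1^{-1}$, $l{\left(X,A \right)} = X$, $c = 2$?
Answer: $164$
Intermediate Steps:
$x{\left(n,Z \right)} = 1$
$j = -82$
$x{\left(-31,29 \right)} \left(- j l{\left(c,4 \right)}\right) = 1 \left(- \left(-82\right) 2\right) = 1 \left(\left(-1\right) \left(-164\right)\right) = 1 \cdot 164 = 164$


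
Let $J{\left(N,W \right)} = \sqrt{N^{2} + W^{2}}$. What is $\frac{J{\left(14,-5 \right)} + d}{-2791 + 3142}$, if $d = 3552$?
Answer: $\frac{1184}{117} + \frac{\sqrt{221}}{351} \approx 10.162$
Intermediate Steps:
$\frac{J{\left(14,-5 \right)} + d}{-2791 + 3142} = \frac{\sqrt{14^{2} + \left(-5\right)^{2}} + 3552}{-2791 + 3142} = \frac{\sqrt{196 + 25} + 3552}{351} = \left(\sqrt{221} + 3552\right) \frac{1}{351} = \left(3552 + \sqrt{221}\right) \frac{1}{351} = \frac{1184}{117} + \frac{\sqrt{221}}{351}$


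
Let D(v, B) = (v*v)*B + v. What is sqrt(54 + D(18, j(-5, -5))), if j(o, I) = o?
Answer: 6*I*sqrt(43) ≈ 39.345*I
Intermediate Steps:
D(v, B) = v + B*v**2 (D(v, B) = v**2*B + v = B*v**2 + v = v + B*v**2)
sqrt(54 + D(18, j(-5, -5))) = sqrt(54 + 18*(1 - 5*18)) = sqrt(54 + 18*(1 - 90)) = sqrt(54 + 18*(-89)) = sqrt(54 - 1602) = sqrt(-1548) = 6*I*sqrt(43)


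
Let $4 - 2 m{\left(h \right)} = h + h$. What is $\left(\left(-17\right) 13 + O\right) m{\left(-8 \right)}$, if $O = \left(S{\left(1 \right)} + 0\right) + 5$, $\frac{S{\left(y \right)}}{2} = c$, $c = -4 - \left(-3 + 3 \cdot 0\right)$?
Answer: $-2180$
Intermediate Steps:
$c = -1$ ($c = -4 - \left(-3 + 0\right) = -4 - -3 = -4 + 3 = -1$)
$S{\left(y \right)} = -2$ ($S{\left(y \right)} = 2 \left(-1\right) = -2$)
$m{\left(h \right)} = 2 - h$ ($m{\left(h \right)} = 2 - \frac{h + h}{2} = 2 - \frac{2 h}{2} = 2 - h$)
$O = 3$ ($O = \left(-2 + 0\right) + 5 = -2 + 5 = 3$)
$\left(\left(-17\right) 13 + O\right) m{\left(-8 \right)} = \left(\left(-17\right) 13 + 3\right) \left(2 - -8\right) = \left(-221 + 3\right) \left(2 + 8\right) = \left(-218\right) 10 = -2180$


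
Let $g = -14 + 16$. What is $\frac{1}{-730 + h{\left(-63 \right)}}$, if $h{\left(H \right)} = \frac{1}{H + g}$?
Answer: $- \frac{61}{44531} \approx -0.0013698$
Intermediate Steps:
$g = 2$
$h{\left(H \right)} = \frac{1}{2 + H}$ ($h{\left(H \right)} = \frac{1}{H + 2} = \frac{1}{2 + H}$)
$\frac{1}{-730 + h{\left(-63 \right)}} = \frac{1}{-730 + \frac{1}{2 - 63}} = \frac{1}{-730 + \frac{1}{-61}} = \frac{1}{-730 - \frac{1}{61}} = \frac{1}{- \frac{44531}{61}} = - \frac{61}{44531}$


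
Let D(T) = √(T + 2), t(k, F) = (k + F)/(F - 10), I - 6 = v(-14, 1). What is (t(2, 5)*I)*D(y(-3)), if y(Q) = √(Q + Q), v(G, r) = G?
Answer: 56*√(2 + I*√6)/5 ≈ 17.994 + 8.538*I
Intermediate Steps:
y(Q) = √2*√Q (y(Q) = √(2*Q) = √2*√Q)
I = -8 (I = 6 - 14 = -8)
t(k, F) = (F + k)/(-10 + F)
D(T) = √(2 + T)
(t(2, 5)*I)*D(y(-3)) = (((5 + 2)/(-10 + 5))*(-8))*√(2 + √2*√(-3)) = ((7/(-5))*(-8))*√(2 + √2*(I*√3)) = (-⅕*7*(-8))*√(2 + I*√6) = (-7/5*(-8))*√(2 + I*√6) = 56*√(2 + I*√6)/5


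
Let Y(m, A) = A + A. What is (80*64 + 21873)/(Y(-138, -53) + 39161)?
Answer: 26993/39055 ≈ 0.69115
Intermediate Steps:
Y(m, A) = 2*A
(80*64 + 21873)/(Y(-138, -53) + 39161) = (80*64 + 21873)/(2*(-53) + 39161) = (5120 + 21873)/(-106 + 39161) = 26993/39055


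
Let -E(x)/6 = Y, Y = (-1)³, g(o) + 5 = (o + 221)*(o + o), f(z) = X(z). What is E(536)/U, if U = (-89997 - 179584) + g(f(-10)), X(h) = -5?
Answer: -1/45291 ≈ -2.2079e-5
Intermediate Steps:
f(z) = -5
g(o) = -5 + 2*o*(221 + o) (g(o) = -5 + (o + 221)*(o + o) = -5 + (221 + o)*(2*o) = -5 + 2*o*(221 + o))
Y = -1
E(x) = 6 (E(x) = -6*(-1) = 6)
U = -271746 (U = (-89997 - 179584) + (-5 + 2*(-5)² + 442*(-5)) = -269581 + (-5 + 2*25 - 2210) = -269581 + (-5 + 50 - 2210) = -269581 - 2165 = -271746)
E(536)/U = 6/(-271746) = 6*(-1/271746) = -1/45291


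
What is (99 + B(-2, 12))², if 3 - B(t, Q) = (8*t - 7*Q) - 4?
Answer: 42436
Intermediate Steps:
B(t, Q) = 7 - 8*t + 7*Q (B(t, Q) = 3 - ((8*t - 7*Q) - 4) = 3 - ((-7*Q + 8*t) - 4) = 3 - (-4 - 7*Q + 8*t) = 3 + (4 - 8*t + 7*Q) = 7 - 8*t + 7*Q)
(99 + B(-2, 12))² = (99 + (7 - 8*(-2) + 7*12))² = (99 + (7 + 16 + 84))² = (99 + 107)² = 206² = 42436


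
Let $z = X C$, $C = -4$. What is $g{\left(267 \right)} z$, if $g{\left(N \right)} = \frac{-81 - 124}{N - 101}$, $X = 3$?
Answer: $\frac{1230}{83} \approx 14.819$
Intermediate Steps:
$g{\left(N \right)} = - \frac{205}{-101 + N}$
$z = -12$ ($z = 3 \left(-4\right) = -12$)
$g{\left(267 \right)} z = - \frac{205}{-101 + 267} \left(-12\right) = - \frac{205}{166} \left(-12\right) = \left(-205\right) \frac{1}{166} \left(-12\right) = \left(- \frac{205}{166}\right) \left(-12\right) = \frac{1230}{83}$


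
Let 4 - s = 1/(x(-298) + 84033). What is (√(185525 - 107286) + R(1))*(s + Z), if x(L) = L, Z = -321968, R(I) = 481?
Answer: -12967594315221/83735 - 26959655541*√78239/83735 ≈ -2.4492e+8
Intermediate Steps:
s = 334939/83735 (s = 4 - 1/(-298 + 84033) = 4 - 1/83735 = 334939/83735 ≈ 4.0000)
(√(185525 - 107286) + R(1))*(s + Z) = (√(185525 - 107286) + 481)*(334939/83735 - 321968) = (√78239 + 481)*(-26959655541/83735) = (481 + √78239)*(-26959655541/83735) = -12967594315221/83735 - 26959655541*√78239/83735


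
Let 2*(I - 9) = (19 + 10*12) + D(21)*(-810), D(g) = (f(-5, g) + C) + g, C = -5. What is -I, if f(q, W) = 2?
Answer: 14423/2 ≈ 7211.5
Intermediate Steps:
D(g) = -3 + g (D(g) = (2 - 5) + g = -3 + g)
I = -14423/2 (I = 9 + ((19 + 10*12) + (-3 + 21)*(-810))/2 = 9 + ((19 + 120) + 18*(-810))/2 = 9 + (139 - 14580)/2 = 9 + (½)*(-14441) = 9 - 14441/2 = -14423/2 ≈ -7211.5)
-I = -1*(-14423/2) = 14423/2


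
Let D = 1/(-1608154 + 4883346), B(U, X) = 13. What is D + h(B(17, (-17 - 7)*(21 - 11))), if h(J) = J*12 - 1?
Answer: 507654761/3275192 ≈ 155.00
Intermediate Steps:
D = 1/3275192 ≈ 3.0533e-7
h(J) = -1 + 12*J (h(J) = 12*J - 1 = -1 + 12*J)
D + h(B(17, (-17 - 7)*(21 - 11))) = 1/3275192 + (-1 + 12*13) = 1/3275192 + (-1 + 156) = 1/3275192 + 155 = 507654761/3275192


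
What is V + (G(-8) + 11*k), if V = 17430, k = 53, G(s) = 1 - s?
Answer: 18022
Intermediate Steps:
V + (G(-8) + 11*k) = 17430 + ((1 - 1*(-8)) + 11*53) = 17430 + ((1 + 8) + 583) = 17430 + (9 + 583) = 17430 + 592 = 18022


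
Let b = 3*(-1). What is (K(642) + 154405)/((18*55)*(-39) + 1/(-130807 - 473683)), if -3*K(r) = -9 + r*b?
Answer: -93726174500/23339358901 ≈ -4.0158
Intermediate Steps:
b = -3
K(r) = 3 + r (K(r) = -(-9 + r*(-3))/3 = -(-9 - 3*r)/3 = 3 + r)
(K(642) + 154405)/((18*55)*(-39) + 1/(-130807 - 473683)) = ((3 + 642) + 154405)/((18*55)*(-39) + 1/(-130807 - 473683)) = (645 + 154405)/(990*(-39) + 1/(-604490)) = 155050/(-38610 - 1/604490) = 155050/(-23339358901/604490) = 155050*(-604490/23339358901) = -93726174500/23339358901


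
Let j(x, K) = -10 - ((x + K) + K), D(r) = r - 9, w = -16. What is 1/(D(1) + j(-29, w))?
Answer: 1/43 ≈ 0.023256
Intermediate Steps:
D(r) = -9 + r
j(x, K) = -10 - x - 2*K (j(x, K) = -10 - ((K + x) + K) = -10 - (x + 2*K) = -10 + (-x - 2*K) = -10 - x - 2*K)
1/(D(1) + j(-29, w)) = 1/((-9 + 1) + (-10 - 1*(-29) - 2*(-16))) = 1/(-8 + (-10 + 29 + 32)) = 1/(-8 + 51) = 1/43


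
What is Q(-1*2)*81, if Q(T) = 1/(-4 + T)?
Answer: -27/2 ≈ -13.500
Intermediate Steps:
Q(-1*2)*81 = 81/(-4 - 1*2) = 81/(-4 - 2) = 81/(-6) = -⅙*81 = -27/2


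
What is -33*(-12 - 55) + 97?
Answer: 2308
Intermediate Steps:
-33*(-12 - 55) + 97 = -33*(-67) + 97 = 2211 + 97 = 2308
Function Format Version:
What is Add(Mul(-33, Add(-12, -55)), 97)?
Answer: 2308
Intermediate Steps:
Add(Mul(-33, Add(-12, -55)), 97) = Add(Mul(-33, -67), 97) = Add(2211, 97) = 2308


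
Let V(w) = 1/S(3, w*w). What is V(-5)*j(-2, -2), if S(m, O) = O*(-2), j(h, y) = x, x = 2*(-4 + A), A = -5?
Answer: 9/25 ≈ 0.36000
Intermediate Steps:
x = -18 (x = 2*(-4 - 5) = 2*(-9) = -18)
j(h, y) = -18
S(m, O) = -2*O
V(w) = -1/(2*w²) (V(w) = 1/(-2*w*w) = 1/(-2*w²) = -1/(2*w²))
V(-5)*j(-2, -2) = -½/(-5)²*(-18) = -½*1/25*(-18) = -1/50*(-18) = 9/25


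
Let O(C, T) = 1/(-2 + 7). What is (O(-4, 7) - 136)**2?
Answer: 461041/25 ≈ 18442.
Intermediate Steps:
O(C, T) = 1/5
(O(-4, 7) - 136)**2 = (1/5 - 136)**2 = (-679/5)**2 = 461041/25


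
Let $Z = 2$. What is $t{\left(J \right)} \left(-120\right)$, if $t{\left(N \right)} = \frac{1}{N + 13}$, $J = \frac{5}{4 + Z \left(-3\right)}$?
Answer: $- \frac{80}{7} \approx -11.429$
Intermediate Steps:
$J = - \frac{5}{2}$ ($J = \frac{5}{4 + 2 \left(-3\right)} = \frac{5}{4 - 6} = \frac{5}{-2} = 5 \left(- \frac{1}{2}\right) = - \frac{5}{2} \approx -2.5$)
$t{\left(N \right)} = \frac{1}{13 + N}$
$t{\left(J \right)} \left(-120\right) = \frac{1}{13 - \frac{5}{2}} \left(-120\right) = \frac{1}{\frac{21}{2}} \left(-120\right) = \frac{2}{21} \left(-120\right) = - \frac{80}{7}$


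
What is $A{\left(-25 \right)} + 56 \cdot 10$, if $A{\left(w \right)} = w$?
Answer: $535$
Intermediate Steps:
$A{\left(-25 \right)} + 56 \cdot 10 = -25 + 56 \cdot 10 = -25 + 560 = 535$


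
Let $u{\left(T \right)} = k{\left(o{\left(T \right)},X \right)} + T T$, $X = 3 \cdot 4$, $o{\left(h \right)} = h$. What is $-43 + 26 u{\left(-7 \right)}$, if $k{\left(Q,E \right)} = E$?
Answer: $1543$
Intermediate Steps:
$X = 12$
$u{\left(T \right)} = 12 + T^{2}$ ($u{\left(T \right)} = 12 + T T = 12 + T^{2}$)
$-43 + 26 u{\left(-7 \right)} = -43 + 26 \left(12 + \left(-7\right)^{2}\right) = -43 + 26 \left(12 + 49\right) = -43 + 26 \cdot 61 = -43 + 1586 = 1543$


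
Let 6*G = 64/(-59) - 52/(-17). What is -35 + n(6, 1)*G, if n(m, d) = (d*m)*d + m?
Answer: -31145/1003 ≈ -31.052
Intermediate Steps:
G = 330/1003 (G = (64/(-59) - 52/(-17))/6 = (64*(-1/59) - 52*(-1/17))/6 = (-64/59 + 52/17)/6 = (1/6)*(1980/1003) = 330/1003 ≈ 0.32901)
n(m, d) = m + m*d**2 (n(m, d) = m*d**2 + m = m + m*d**2)
-35 + n(6, 1)*G = -35 + (6*(1 + 1**2))*(330/1003) = -35 + (6*(1 + 1))*(330/1003) = -35 + (6*2)*(330/1003) = -35 + 12*(330/1003) = -35 + 3960/1003 = -31145/1003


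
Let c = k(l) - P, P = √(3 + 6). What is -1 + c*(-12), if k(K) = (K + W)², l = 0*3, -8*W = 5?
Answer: 485/16 ≈ 30.313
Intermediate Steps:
W = -5/8 (W = -⅛*5 = -5/8 ≈ -0.62500)
l = 0
k(K) = (-5/8 + K)² (k(K) = (K - 5/8)² = (-5/8 + K)²)
P = 3 (P = √9 = 3)
c = -167/64 (c = (-5 + 8*0)²/64 - 1*3 = (-5 + 0)²/64 - 3 = (1/64)*(-5)² - 3 = (1/64)*25 - 3 = 25/64 - 3 = -167/64 ≈ -2.6094)
-1 + c*(-12) = -1 - 167/64*(-12) = -1 + 501/16 = 485/16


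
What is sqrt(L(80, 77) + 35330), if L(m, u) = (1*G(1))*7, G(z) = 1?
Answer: sqrt(35337) ≈ 187.98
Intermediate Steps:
L(m, u) = 7 (L(m, u) = (1*1)*7 = 1*7 = 7)
sqrt(L(80, 77) + 35330) = sqrt(7 + 35330) = sqrt(35337)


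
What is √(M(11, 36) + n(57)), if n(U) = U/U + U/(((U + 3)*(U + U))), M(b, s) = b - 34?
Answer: I*√79170/60 ≈ 4.6895*I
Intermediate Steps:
M(b, s) = -34 + b
n(U) = 1 + 1/(2*(3 + U)) (n(U) = 1 + U/(((3 + U)*(2*U))) = 1 + U/((2*U*(3 + U))) = 1 + U*(1/(2*U*(3 + U))) = 1 + 1/(2*(3 + U)))
√(M(11, 36) + n(57)) = √((-34 + 11) + (7/2 + 57)/(3 + 57)) = √(-23 + (121/2)/60) = √(-23 + (1/60)*(121/2)) = √(-23 + 121/120) = √(-2639/120) = I*√79170/60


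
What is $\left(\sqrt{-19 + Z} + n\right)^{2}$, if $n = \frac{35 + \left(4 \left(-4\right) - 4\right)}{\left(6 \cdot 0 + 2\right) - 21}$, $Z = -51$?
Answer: $\frac{\left(15 - 19 i \sqrt{70}\right)^{2}}{361} \approx -69.377 - 13.21 i$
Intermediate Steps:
$n = - \frac{15}{19}$ ($n = \frac{35 - 20}{\left(0 + 2\right) - 21} = \frac{35 - 20}{2 - 21} = \frac{15}{-19} = 15 \left(- \frac{1}{19}\right) = - \frac{15}{19} \approx -0.78947$)
$\left(\sqrt{-19 + Z} + n\right)^{2} = \left(\sqrt{-19 - 51} - \frac{15}{19}\right)^{2} = \left(\sqrt{-70} - \frac{15}{19}\right)^{2} = \left(i \sqrt{70} - \frac{15}{19}\right)^{2} = \left(- \frac{15}{19} + i \sqrt{70}\right)^{2}$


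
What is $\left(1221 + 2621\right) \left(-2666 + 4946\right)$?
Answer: $8759760$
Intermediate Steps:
$\left(1221 + 2621\right) \left(-2666 + 4946\right) = 3842 \cdot 2280 = 8759760$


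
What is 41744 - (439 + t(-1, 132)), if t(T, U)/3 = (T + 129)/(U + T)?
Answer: 5410571/131 ≈ 41302.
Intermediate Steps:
t(T, U) = 3*(129 + T)/(T + U) (t(T, U) = 3*((T + 129)/(U + T)) = 3*((129 + T)/(T + U)) = 3*(129 + T)/(T + U))
41744 - (439 + t(-1, 132)) = 41744 - (439 + 3*(129 - 1)/(-1 + 132)) = 41744 - (439 + 3*128/131) = 41744 - (439 + 3*(1/131)*128) = 41744 - (439 + 384/131) = 41744 - 1*57893/131 = 41744 - 57893/131 = 5410571/131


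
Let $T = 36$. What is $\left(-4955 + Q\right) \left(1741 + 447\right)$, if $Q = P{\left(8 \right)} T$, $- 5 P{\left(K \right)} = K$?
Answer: $- \frac{54837844}{5} \approx -1.0968 \cdot 10^{7}$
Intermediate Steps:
$P{\left(K \right)} = - \frac{K}{5}$
$Q = - \frac{288}{5}$ ($Q = \left(- \frac{1}{5}\right) 8 \cdot 36 = \left(- \frac{8}{5}\right) 36 = - \frac{288}{5} \approx -57.6$)
$\left(-4955 + Q\right) \left(1741 + 447\right) = \left(-4955 - \frac{288}{5}\right) \left(1741 + 447\right) = \left(- \frac{25063}{5}\right) 2188 = - \frac{54837844}{5}$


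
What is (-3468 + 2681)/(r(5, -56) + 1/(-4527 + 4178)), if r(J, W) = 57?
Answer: -274663/19892 ≈ -13.808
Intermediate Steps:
(-3468 + 2681)/(r(5, -56) + 1/(-4527 + 4178)) = (-3468 + 2681)/(57 + 1/(-4527 + 4178)) = -787/(57 + 1/(-349)) = -787/(57 - 1/349) = -787/19892/349 = -787*349/19892 = -274663/19892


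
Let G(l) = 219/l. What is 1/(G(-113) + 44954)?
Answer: 113/5079583 ≈ 2.2246e-5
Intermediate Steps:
1/(G(-113) + 44954) = 1/(219/(-113) + 44954) = 1/(219*(-1/113) + 44954) = 1/(-219/113 + 44954) = 1/(5079583/113) = 113/5079583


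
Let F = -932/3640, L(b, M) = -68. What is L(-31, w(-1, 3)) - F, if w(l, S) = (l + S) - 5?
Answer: -61647/910 ≈ -67.744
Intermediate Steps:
w(l, S) = -5 + S + l (w(l, S) = (S + l) - 5 = -5 + S + l)
F = -233/910 (F = -932*1/3640 = -233/910 ≈ -0.25604)
L(-31, w(-1, 3)) - F = -68 - 1*(-233/910) = -68 + 233/910 = -61647/910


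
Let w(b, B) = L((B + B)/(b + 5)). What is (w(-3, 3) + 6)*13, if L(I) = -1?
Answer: 65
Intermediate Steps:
w(b, B) = -1
(w(-3, 3) + 6)*13 = (-1 + 6)*13 = 5*13 = 65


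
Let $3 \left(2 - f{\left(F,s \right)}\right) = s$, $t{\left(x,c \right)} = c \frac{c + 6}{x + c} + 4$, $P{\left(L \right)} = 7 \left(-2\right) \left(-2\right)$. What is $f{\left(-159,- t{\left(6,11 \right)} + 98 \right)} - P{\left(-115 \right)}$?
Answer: $- \frac{161}{3} \approx -53.667$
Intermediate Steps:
$P{\left(L \right)} = 28$ ($P{\left(L \right)} = \left(-14\right) \left(-2\right) = 28$)
$t{\left(x,c \right)} = 4 + \frac{c \left(6 + c\right)}{c + x}$ ($t{\left(x,c \right)} = c \frac{6 + c}{c + x} + 4 = \frac{c \left(6 + c\right)}{c + x} + 4 = 4 + \frac{c \left(6 + c\right)}{c + x}$)
$f{\left(F,s \right)} = 2 - \frac{s}{3}$
$f{\left(-159,- t{\left(6,11 \right)} + 98 \right)} - P{\left(-115 \right)} = \left(2 - \frac{- \frac{11^{2} + 4 \cdot 6 + 10 \cdot 11}{11 + 6} + 98}{3}\right) - 28 = \left(2 - \frac{- \frac{121 + 24 + 110}{17} + 98}{3}\right) - 28 = \left(2 - \frac{- \frac{255}{17} + 98}{3}\right) - 28 = \left(2 - \frac{\left(-1\right) 15 + 98}{3}\right) - 28 = \left(2 - \frac{-15 + 98}{3}\right) - 28 = \left(2 - \frac{83}{3}\right) - 28 = - \frac{77}{3} - 28 = - \frac{161}{3}$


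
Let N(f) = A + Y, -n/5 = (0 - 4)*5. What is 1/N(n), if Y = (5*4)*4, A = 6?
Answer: 1/86 ≈ 0.011628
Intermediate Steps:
Y = 80 (Y = 20*4 = 80)
n = 100 (n = -5*(0 - 4)*5 = -(-20)*5 = -5*(-20) = 100)
N(f) = 86 (N(f) = 6 + 80 = 86)
1/N(n) = 1/86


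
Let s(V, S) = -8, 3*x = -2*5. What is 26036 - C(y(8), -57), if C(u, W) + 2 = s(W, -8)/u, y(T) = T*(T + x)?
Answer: 364535/14 ≈ 26038.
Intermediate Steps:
x = -10/3 (x = (-2*5)/3 = (⅓)*(-10) = -10/3 ≈ -3.3333)
y(T) = T*(-10/3 + T) (y(T) = T*(T - 10/3) = T*(-10/3 + T))
C(u, W) = -2 - 8/u
26036 - C(y(8), -57) = 26036 - (-2 - 8*3/(8*(-10 + 3*8))) = 26036 - (-2 - 8*3/(8*(-10 + 24))) = 26036 - (-2 - 8/((⅓)*8*14)) = 26036 - (-2 - 8/112/3) = 26036 - (-2 - 8*3/112) = 26036 - (-2 - 3/14) = 26036 - 1*(-31/14) = 26036 + 31/14 = 364535/14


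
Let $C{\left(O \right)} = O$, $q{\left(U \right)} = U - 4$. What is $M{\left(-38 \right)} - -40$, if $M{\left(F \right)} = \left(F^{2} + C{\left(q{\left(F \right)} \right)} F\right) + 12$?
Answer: $3092$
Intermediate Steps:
$q{\left(U \right)} = -4 + U$
$M{\left(F \right)} = 12 + F^{2} + F \left(-4 + F\right)$ ($M{\left(F \right)} = \left(F^{2} + \left(-4 + F\right) F\right) + 12 = \left(F^{2} + F \left(-4 + F\right)\right) + 12 = 12 + F^{2} + F \left(-4 + F\right)$)
$M{\left(-38 \right)} - -40 = \left(12 + \left(-38\right)^{2} - 38 \left(-4 - 38\right)\right) - -40 = \left(12 + 1444 - -1596\right) + 40 = \left(12 + 1444 + 1596\right) + 40 = 3052 + 40 = 3092$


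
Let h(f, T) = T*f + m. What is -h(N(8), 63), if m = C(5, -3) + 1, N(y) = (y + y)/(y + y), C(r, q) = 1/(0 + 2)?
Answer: -129/2 ≈ -64.500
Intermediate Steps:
C(r, q) = ½ (C(r, q) = 1/2 = ½)
N(y) = 1 (N(y) = (2*y)/((2*y)) = (2*y)*(1/(2*y)) = 1)
m = 3/2 (m = ½ + 1 = 3/2 ≈ 1.5000)
h(f, T) = 3/2 + T*f (h(f, T) = T*f + 3/2 = 3/2 + T*f)
-h(N(8), 63) = -(3/2 + 63*1) = -(3/2 + 63) = -1*129/2 = -129/2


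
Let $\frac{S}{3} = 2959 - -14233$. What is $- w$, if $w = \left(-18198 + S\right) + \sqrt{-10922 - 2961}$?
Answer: $-33378 - i \sqrt{13883} \approx -33378.0 - 117.83 i$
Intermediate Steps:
$S = 51576$ ($S = 3 \left(2959 - -14233\right) = 3 \left(2959 + 14233\right) = 3 \cdot 17192 = 51576$)
$w = 33378 + i \sqrt{13883}$ ($w = \left(-18198 + 51576\right) + \sqrt{-10922 - 2961} = 33378 + \sqrt{-13883} = 33378 + i \sqrt{13883} \approx 33378.0 + 117.83 i$)
$- w = - (33378 + i \sqrt{13883}) = -33378 - i \sqrt{13883}$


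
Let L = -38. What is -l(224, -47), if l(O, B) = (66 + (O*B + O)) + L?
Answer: 10276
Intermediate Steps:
l(O, B) = 28 + O + B*O (l(O, B) = (66 + (O*B + O)) - 38 = (66 + (B*O + O)) - 38 = (66 + (O + B*O)) - 38 = (66 + O + B*O) - 38 = 28 + O + B*O)
-l(224, -47) = -(28 + 224 - 47*224) = -(28 + 224 - 10528) = -1*(-10276) = 10276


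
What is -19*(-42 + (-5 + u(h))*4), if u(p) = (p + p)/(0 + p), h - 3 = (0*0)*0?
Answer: 1026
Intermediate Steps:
h = 3 (h = 3 + (0*0)*0 = 3 + 0*0 = 3 + 0 = 3)
u(p) = 2 (u(p) = (2*p)/p = 2)
-19*(-42 + (-5 + u(h))*4) = -19*(-42 + (-5 + 2)*4) = -19*(-42 - 3*4) = -19*(-42 - 12) = -19*(-54) = 1026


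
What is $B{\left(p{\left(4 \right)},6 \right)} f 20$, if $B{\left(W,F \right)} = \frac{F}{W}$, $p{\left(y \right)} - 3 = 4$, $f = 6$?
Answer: $\frac{720}{7} \approx 102.86$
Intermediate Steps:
$p{\left(y \right)} = 7$ ($p{\left(y \right)} = 3 + 4 = 7$)
$B{\left(p{\left(4 \right)},6 \right)} f 20 = \frac{6}{7} \cdot 6 \cdot 20 = \frac{36}{7} \cdot 20 = \frac{720}{7}$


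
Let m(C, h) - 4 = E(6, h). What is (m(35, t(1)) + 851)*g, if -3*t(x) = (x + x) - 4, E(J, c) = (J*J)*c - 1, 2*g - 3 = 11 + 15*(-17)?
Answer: -105799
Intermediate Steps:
g = -241/2 (g = 3/2 + (11 + 15*(-17))/2 = 3/2 + (11 - 255)/2 = 3/2 + (1/2)*(-244) = 3/2 - 122 = -241/2 ≈ -120.50)
E(J, c) = -1 + c*J**2 (E(J, c) = J**2*c - 1 = c*J**2 - 1 = -1 + c*J**2)
t(x) = 4/3 - 2*x/3 (t(x) = -((x + x) - 4)/3 = -(2*x - 4)/3 = -(-4 + 2*x)/3 = 4/3 - 2*x/3)
m(C, h) = 3 + 36*h (m(C, h) = 4 + (-1 + h*6**2) = 4 + (-1 + h*36) = 4 + (-1 + 36*h) = 3 + 36*h)
(m(35, t(1)) + 851)*g = ((3 + 36*(4/3 - 2/3*1)) + 851)*(-241/2) = ((3 + 36*(4/3 - 2/3)) + 851)*(-241/2) = ((3 + 36*(2/3)) + 851)*(-241/2) = ((3 + 24) + 851)*(-241/2) = (27 + 851)*(-241/2) = 878*(-241/2) = -105799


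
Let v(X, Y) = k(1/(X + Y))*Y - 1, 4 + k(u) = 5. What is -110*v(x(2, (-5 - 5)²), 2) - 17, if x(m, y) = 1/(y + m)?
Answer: -127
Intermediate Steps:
x(m, y) = 1/(m + y)
k(u) = 1 (k(u) = -4 + 5 = 1)
v(X, Y) = -1 + Y (v(X, Y) = 1*Y - 1 = Y - 1 = -1 + Y)
-110*v(x(2, (-5 - 5)²), 2) - 17 = -110*(-1 + 2) - 17 = -110*1 - 17 = -110 - 17 = -127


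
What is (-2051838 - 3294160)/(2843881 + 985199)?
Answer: -2672999/1914540 ≈ -1.3962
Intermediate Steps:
(-2051838 - 3294160)/(2843881 + 985199) = -5345998/3829080 = -5345998*1/3829080 = -2672999/1914540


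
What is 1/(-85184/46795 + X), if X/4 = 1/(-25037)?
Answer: -1171606415/2132938988 ≈ -0.54929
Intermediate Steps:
X = -4/25037 (X = 4/(-25037) = 4*(-1/25037) = -4/25037 ≈ -0.00015976)
1/(-85184/46795 + X) = 1/(-85184/46795 - 4/25037) = 1/(-2132938988/1171606415) = -1171606415/2132938988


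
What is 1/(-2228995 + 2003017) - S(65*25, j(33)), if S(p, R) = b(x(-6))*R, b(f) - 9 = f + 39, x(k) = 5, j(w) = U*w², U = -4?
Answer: 52171088903/225978 ≈ 2.3087e+5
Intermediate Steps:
j(w) = -4*w²
b(f) = 48 + f (b(f) = 9 + (f + 39) = 9 + (39 + f) = 48 + f)
S(p, R) = 53*R (S(p, R) = (48 + 5)*R = 53*R)
1/(-2228995 + 2003017) - S(65*25, j(33)) = 1/(-2228995 + 2003017) - 53*(-4*33²) = 1/(-225978) - 53*(-4*1089) = -1/225978 - 53*(-4356) = -1/225978 - 1*(-230868) = -1/225978 + 230868 = 52171088903/225978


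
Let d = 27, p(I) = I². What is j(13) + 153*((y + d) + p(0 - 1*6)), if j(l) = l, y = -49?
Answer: 2155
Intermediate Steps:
j(13) + 153*((y + d) + p(0 - 1*6)) = 13 + 153*((-49 + 27) + (0 - 1*6)²) = 13 + 153*(-22 + (0 - 6)²) = 13 + 153*(-22 + (-6)²) = 13 + 153*(-22 + 36) = 13 + 153*14 = 13 + 2142 = 2155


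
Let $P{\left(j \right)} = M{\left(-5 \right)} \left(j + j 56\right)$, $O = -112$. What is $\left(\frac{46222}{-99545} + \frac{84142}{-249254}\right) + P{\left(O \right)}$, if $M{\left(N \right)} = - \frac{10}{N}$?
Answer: $- \frac{158409688988009}{12405994715} \approx -12769.0$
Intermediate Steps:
$P{\left(j \right)} = 114 j$ ($P{\left(j \right)} = - \frac{10}{-5} \left(j + j 56\right) = \left(-10\right) \left(- \frac{1}{5}\right) \left(j + 56 j\right) = 2 \cdot 57 j = 114 j$)
$\left(\frac{46222}{-99545} + \frac{84142}{-249254}\right) + P{\left(O \right)} = \left(\frac{46222}{-99545} + \frac{84142}{-249254}\right) + 114 \left(-112\right) = \left(46222 \left(- \frac{1}{99545}\right) + 84142 \left(- \frac{1}{249254}\right)\right) - 12768 = \left(- \frac{46222}{99545} - \frac{42071}{124627}\right) - 12768 = - \frac{9948466889}{12405994715} - 12768 = - \frac{158409688988009}{12405994715}$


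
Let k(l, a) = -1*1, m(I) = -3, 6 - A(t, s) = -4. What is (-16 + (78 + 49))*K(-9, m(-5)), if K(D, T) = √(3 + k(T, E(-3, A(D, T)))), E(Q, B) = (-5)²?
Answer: 111*√2 ≈ 156.98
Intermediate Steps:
A(t, s) = 10 (A(t, s) = 6 - 1*(-4) = 6 + 4 = 10)
E(Q, B) = 25
k(l, a) = -1
K(D, T) = √2 (K(D, T) = √(3 - 1) = √2)
(-16 + (78 + 49))*K(-9, m(-5)) = (-16 + (78 + 49))*√2 = (-16 + 127)*√2 = 111*√2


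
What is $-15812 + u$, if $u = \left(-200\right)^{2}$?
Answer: $24188$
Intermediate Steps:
$u = 40000$
$-15812 + u = -15812 + 40000 = 24188$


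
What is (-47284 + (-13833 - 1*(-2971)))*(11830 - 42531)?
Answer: 1785140346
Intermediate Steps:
(-47284 + (-13833 - 1*(-2971)))*(11830 - 42531) = (-47284 + (-13833 + 2971))*(-30701) = (-47284 - 10862)*(-30701) = -58146*(-30701) = 1785140346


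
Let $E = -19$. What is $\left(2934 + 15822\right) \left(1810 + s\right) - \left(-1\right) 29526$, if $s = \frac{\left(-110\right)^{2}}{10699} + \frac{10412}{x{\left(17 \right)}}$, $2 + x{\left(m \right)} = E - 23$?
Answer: $\frac{3478974683322}{117689} \approx 2.9561 \cdot 10^{7}$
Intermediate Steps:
$x{\left(m \right)} = -44$ ($x{\left(m \right)} = -2 - 42 = -44$)
$s = - \frac{27716397}{117689}$ ($s = \frac{\left(-110\right)^{2}}{10699} + \frac{10412}{-44} = 12100 \cdot \frac{1}{10699} + 10412 \left(- \frac{1}{44}\right) = \frac{12100}{10699} - \frac{2603}{11} = - \frac{27716397}{117689} \approx -235.51$)
$\left(2934 + 15822\right) \left(1810 + s\right) - \left(-1\right) 29526 = \left(2934 + 15822\right) \left(1810 - \frac{27716397}{117689}\right) - \left(-1\right) 29526 = 18756 \cdot \frac{185300693}{117689} - -29526 = \frac{3475499797908}{117689} + 29526 = \frac{3478974683322}{117689}$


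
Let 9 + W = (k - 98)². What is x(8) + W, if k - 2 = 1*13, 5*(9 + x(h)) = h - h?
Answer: 6871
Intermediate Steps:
x(h) = -9 (x(h) = -9 + (h - h)/5 = -9 + (⅕)*0 = -9 + 0 = -9)
k = 15 (k = 2 + 1*13 = 2 + 13 = 15)
W = 6880 (W = -9 + (15 - 98)² = -9 + (-83)² = -9 + 6889 = 6880)
x(8) + W = -9 + 6880 = 6871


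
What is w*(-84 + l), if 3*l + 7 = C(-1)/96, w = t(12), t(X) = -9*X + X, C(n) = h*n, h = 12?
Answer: 8292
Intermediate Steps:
C(n) = 12*n
t(X) = -8*X
w = -96 (w = -8*12 = -96)
l = -19/8 (l = -7/3 + ((12*(-1))/96)/3 = -7/3 + (-12*1/96)/3 = -7/3 + (⅓)*(-⅛) = -7/3 - 1/24 = -19/8 ≈ -2.3750)
w*(-84 + l) = -96*(-84 - 19/8) = -96*(-691/8) = 8292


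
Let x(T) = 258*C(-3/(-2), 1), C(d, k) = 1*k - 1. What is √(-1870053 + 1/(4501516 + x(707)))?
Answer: I*√9473523137747006513/2250758 ≈ 1367.5*I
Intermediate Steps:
C(d, k) = -1 + k (C(d, k) = k - 1 = -1 + k)
x(T) = 0 (x(T) = 258*(-1 + 1) = 258*0 = 0)
√(-1870053 + 1/(4501516 + x(707))) = √(-1870053 + 1/(4501516 + 0)) = √(-1870053 + 1/4501516) = √(-8418073500347/4501516) = I*√9473523137747006513/2250758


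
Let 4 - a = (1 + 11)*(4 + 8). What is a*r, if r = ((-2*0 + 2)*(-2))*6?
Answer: 3360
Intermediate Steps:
a = -140 (a = 4 - (1 + 11)*(4 + 8) = 4 - 12*12 = 4 - 1*144 = 4 - 144 = -140)
r = -24 (r = ((0 + 2)*(-2))*6 = (2*(-2))*6 = -4*6 = -24)
a*r = -140*(-24) = 3360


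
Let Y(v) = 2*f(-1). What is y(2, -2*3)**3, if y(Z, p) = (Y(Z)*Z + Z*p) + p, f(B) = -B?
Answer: -2744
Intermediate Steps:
Y(v) = 2 (Y(v) = 2*(-1*(-1)) = 2*1 = 2)
y(Z, p) = p + 2*Z + Z*p (y(Z, p) = (2*Z + Z*p) + p = p + 2*Z + Z*p)
y(2, -2*3)**3 = (-2*3 + 2*2 + 2*(-2*3))**3 = (-6 + 4 + 2*(-6))**3 = (-6 + 4 - 12)**3 = (-14)**3 = -2744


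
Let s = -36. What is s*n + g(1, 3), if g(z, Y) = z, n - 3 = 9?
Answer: -431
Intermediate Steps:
n = 12 (n = 3 + 9 = 12)
s*n + g(1, 3) = -36*12 + 1 = -432 + 1 = -431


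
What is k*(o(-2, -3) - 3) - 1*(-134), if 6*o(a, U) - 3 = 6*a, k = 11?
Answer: 169/2 ≈ 84.500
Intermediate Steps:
o(a, U) = ½ + a (o(a, U) = ½ + (6*a)/6 = ½ + a)
k*(o(-2, -3) - 3) - 1*(-134) = 11*((½ - 2) - 3) - 1*(-134) = 11*(-3/2 - 3) + 134 = 11*(-9/2) + 134 = -99/2 + 134 = 169/2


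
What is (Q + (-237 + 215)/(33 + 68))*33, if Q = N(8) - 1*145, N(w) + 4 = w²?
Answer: -284031/101 ≈ -2812.2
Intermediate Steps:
N(w) = -4 + w²
Q = -85 (Q = (-4 + 8²) - 1*145 = (-4 + 64) - 145 = 60 - 145 = -85)
(Q + (-237 + 215)/(33 + 68))*33 = (-85 + (-237 + 215)/(33 + 68))*33 = (-85 - 22/101)*33 = -8607/101*33 = -284031/101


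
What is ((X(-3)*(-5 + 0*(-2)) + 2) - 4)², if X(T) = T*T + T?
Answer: 1024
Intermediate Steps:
X(T) = T + T² (X(T) = T² + T = T + T²)
((X(-3)*(-5 + 0*(-2)) + 2) - 4)² = (((-3*(1 - 3))*(-5 + 0*(-2)) + 2) - 4)² = (((-3*(-2))*(-5 + 0) + 2) - 4)² = ((6*(-5) + 2) - 4)² = ((-30 + 2) - 4)² = (-28 - 4)² = (-32)² = 1024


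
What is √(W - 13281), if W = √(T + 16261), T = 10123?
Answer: √(-13281 + 4*√1649) ≈ 114.54*I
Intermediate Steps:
W = 4*√1649 (W = √(10123 + 16261) = √26384 = 4*√1649 ≈ 162.43)
√(W - 13281) = √(4*√1649 - 13281) = √(-13281 + 4*√1649)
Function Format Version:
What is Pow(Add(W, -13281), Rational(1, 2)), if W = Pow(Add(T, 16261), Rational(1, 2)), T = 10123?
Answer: Pow(Add(-13281, Mul(4, Pow(1649, Rational(1, 2)))), Rational(1, 2)) ≈ Mul(114.54, I)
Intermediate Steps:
W = Mul(4, Pow(1649, Rational(1, 2))) (W = Pow(Add(10123, 16261), Rational(1, 2)) = Pow(26384, Rational(1, 2)) = Mul(4, Pow(1649, Rational(1, 2))) ≈ 162.43)
Pow(Add(W, -13281), Rational(1, 2)) = Pow(Add(Mul(4, Pow(1649, Rational(1, 2))), -13281), Rational(1, 2)) = Pow(Add(-13281, Mul(4, Pow(1649, Rational(1, 2)))), Rational(1, 2))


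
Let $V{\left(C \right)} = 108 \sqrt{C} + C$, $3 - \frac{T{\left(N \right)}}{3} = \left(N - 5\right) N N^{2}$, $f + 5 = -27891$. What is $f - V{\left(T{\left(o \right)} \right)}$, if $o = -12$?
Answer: $60223 - 324 i \sqrt{9791} \approx 60223.0 - 32060.0 i$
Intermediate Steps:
$f = -27896$ ($f = -5 - 27891 = -27896$)
$T{\left(N \right)} = 9 - 3 N^{3} \left(-5 + N\right)$ ($T{\left(N \right)} = 9 - 3 \left(N - 5\right) N N^{2} = 9 - 3 \left(-5 + N\right) N^{3} = 9 - 3 N^{3} \left(-5 + N\right)$)
$V{\left(C \right)} = C + 108 \sqrt{C}$
$f - V{\left(T{\left(o \right)} \right)} = -27896 - \left(\left(9 - 3 \left(-12\right)^{4} + 15 \left(-12\right)^{3}\right) + 108 \sqrt{9 - 3 \left(-12\right)^{4} + 15 \left(-12\right)^{3}}\right) = -27896 - \left(\left(9 - 62208 + 15 \left(-1728\right)\right) + 108 \sqrt{9 - 62208 + 15 \left(-1728\right)}\right) = -27896 - \left(\left(9 - 62208 - 25920\right) + 108 \sqrt{9 - 62208 - 25920}\right) = -27896 - \left(-88119 + 108 \sqrt{-88119}\right) = -27896 - \left(-88119 + 108 \cdot 3 i \sqrt{9791}\right) = -27896 - \left(-88119 + 324 i \sqrt{9791}\right) = -27896 + \left(88119 - 324 i \sqrt{9791}\right) = 60223 - 324 i \sqrt{9791}$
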